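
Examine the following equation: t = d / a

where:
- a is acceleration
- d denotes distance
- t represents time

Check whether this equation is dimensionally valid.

No

a (acceleration) has dimensions [L T^-2].
d (distance) has dimensions [L].
t (time) has dimensions [T].

Left side: [T]
Right side: [T^2]

The two sides have different dimensions, so the equation is NOT dimensionally consistent.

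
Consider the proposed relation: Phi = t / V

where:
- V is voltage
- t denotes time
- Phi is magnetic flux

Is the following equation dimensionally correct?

No

V (voltage) has dimensions [I^-1 L^2 M T^-3].
t (time) has dimensions [T].
Phi (magnetic flux) has dimensions [I^-1 L^2 M T^-2].

Left side: [I^-1 L^2 M T^-2]
Right side: [I L^-2 M^-1 T^4]

The two sides have different dimensions, so the equation is NOT dimensionally consistent.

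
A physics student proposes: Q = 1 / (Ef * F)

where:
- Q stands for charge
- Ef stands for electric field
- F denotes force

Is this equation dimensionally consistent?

No

Q (charge) has dimensions [I T].
Ef (electric field) has dimensions [I^-1 L M T^-3].
F (force) has dimensions [L M T^-2].

Left side: [I T]
Right side: [I L^-2 M^-2 T^5]

The two sides have different dimensions, so the equation is NOT dimensionally consistent.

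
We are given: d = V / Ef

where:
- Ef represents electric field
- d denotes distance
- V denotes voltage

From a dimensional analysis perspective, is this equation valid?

Yes

Ef (electric field) has dimensions [I^-1 L M T^-3].
d (distance) has dimensions [L].
V (voltage) has dimensions [I^-1 L^2 M T^-3].

Left side: [L]
Right side: [L]

Both sides have the same dimensions, so the equation is dimensionally consistent.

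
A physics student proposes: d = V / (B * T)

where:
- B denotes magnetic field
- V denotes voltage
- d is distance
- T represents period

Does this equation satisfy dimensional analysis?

No

B (magnetic field) has dimensions [I^-1 M T^-2].
V (voltage) has dimensions [I^-1 L^2 M T^-3].
d (distance) has dimensions [L].
T (period) has dimensions [T].

Left side: [L]
Right side: [L^2 T^-2]

The two sides have different dimensions, so the equation is NOT dimensionally consistent.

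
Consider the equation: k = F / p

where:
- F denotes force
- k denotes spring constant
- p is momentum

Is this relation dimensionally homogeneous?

No

F (force) has dimensions [L M T^-2].
k (spring constant) has dimensions [M T^-2].
p (momentum) has dimensions [L M T^-1].

Left side: [M T^-2]
Right side: [T^-1]

The two sides have different dimensions, so the equation is NOT dimensionally consistent.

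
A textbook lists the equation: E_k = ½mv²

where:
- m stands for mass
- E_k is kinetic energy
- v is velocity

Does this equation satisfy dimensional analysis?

Yes

m (mass) has dimensions [M].
E_k (kinetic energy) has dimensions [L^2 M T^-2].
v (velocity) has dimensions [L T^-1].

Left side: [L^2 M T^-2]
Right side: [L^2 M T^-2]

Both sides have the same dimensions, so the equation is dimensionally consistent.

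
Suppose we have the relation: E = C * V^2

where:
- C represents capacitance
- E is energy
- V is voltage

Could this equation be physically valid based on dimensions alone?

Yes

C (capacitance) has dimensions [I^2 L^-2 M^-1 T^4].
E (energy) has dimensions [L^2 M T^-2].
V (voltage) has dimensions [I^-1 L^2 M T^-3].

Left side: [L^2 M T^-2]
Right side: [L^2 M T^-2]

Both sides have the same dimensions, so the equation is dimensionally consistent.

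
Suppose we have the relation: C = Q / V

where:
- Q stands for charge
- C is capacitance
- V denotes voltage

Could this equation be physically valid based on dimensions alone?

Yes

Q (charge) has dimensions [I T].
C (capacitance) has dimensions [I^2 L^-2 M^-1 T^4].
V (voltage) has dimensions [I^-1 L^2 M T^-3].

Left side: [I^2 L^-2 M^-1 T^4]
Right side: [I^2 L^-2 M^-1 T^4]

Both sides have the same dimensions, so the equation is dimensionally consistent.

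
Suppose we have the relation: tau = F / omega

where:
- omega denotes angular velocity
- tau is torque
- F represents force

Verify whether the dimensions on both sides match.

No

omega (angular velocity) has dimensions [T^-1].
tau (torque) has dimensions [L^2 M T^-2].
F (force) has dimensions [L M T^-2].

Left side: [L^2 M T^-2]
Right side: [L M T^-1]

The two sides have different dimensions, so the equation is NOT dimensionally consistent.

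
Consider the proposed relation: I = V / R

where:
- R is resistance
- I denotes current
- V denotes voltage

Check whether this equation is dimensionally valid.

Yes

R (resistance) has dimensions [I^-2 L^2 M T^-3].
I (current) has dimensions [I].
V (voltage) has dimensions [I^-1 L^2 M T^-3].

Left side: [I]
Right side: [I]

Both sides have the same dimensions, so the equation is dimensionally consistent.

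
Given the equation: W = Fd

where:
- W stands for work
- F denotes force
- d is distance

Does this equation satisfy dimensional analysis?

Yes

W (work) has dimensions [L^2 M T^-2].
F (force) has dimensions [L M T^-2].
d (distance) has dimensions [L].

Left side: [L^2 M T^-2]
Right side: [L^2 M T^-2]

Both sides have the same dimensions, so the equation is dimensionally consistent.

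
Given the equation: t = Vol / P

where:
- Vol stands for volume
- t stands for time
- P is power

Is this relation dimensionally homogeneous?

No

Vol (volume) has dimensions [L^3].
t (time) has dimensions [T].
P (power) has dimensions [L^2 M T^-3].

Left side: [T]
Right side: [L M^-1 T^3]

The two sides have different dimensions, so the equation is NOT dimensionally consistent.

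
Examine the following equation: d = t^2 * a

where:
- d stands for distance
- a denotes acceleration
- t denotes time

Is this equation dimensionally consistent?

Yes

d (distance) has dimensions [L].
a (acceleration) has dimensions [L T^-2].
t (time) has dimensions [T].

Left side: [L]
Right side: [L]

Both sides have the same dimensions, so the equation is dimensionally consistent.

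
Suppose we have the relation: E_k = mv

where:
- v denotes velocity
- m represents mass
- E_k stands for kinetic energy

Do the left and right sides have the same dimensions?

No

v (velocity) has dimensions [L T^-1].
m (mass) has dimensions [M].
E_k (kinetic energy) has dimensions [L^2 M T^-2].

Left side: [L^2 M T^-2]
Right side: [L M T^-1]

The two sides have different dimensions, so the equation is NOT dimensionally consistent.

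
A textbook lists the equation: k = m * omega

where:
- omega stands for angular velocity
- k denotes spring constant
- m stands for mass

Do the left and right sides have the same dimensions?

No

omega (angular velocity) has dimensions [T^-1].
k (spring constant) has dimensions [M T^-2].
m (mass) has dimensions [M].

Left side: [M T^-2]
Right side: [M T^-1]

The two sides have different dimensions, so the equation is NOT dimensionally consistent.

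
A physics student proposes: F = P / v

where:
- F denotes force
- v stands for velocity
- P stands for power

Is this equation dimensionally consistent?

Yes

F (force) has dimensions [L M T^-2].
v (velocity) has dimensions [L T^-1].
P (power) has dimensions [L^2 M T^-3].

Left side: [L M T^-2]
Right side: [L M T^-2]

Both sides have the same dimensions, so the equation is dimensionally consistent.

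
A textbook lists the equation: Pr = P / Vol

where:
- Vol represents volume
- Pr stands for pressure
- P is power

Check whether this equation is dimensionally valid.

No

Vol (volume) has dimensions [L^3].
Pr (pressure) has dimensions [L^-1 M T^-2].
P (power) has dimensions [L^2 M T^-3].

Left side: [L^-1 M T^-2]
Right side: [L^-1 M T^-3]

The two sides have different dimensions, so the equation is NOT dimensionally consistent.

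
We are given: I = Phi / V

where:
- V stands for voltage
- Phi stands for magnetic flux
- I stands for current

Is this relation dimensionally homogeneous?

No

V (voltage) has dimensions [I^-1 L^2 M T^-3].
Phi (magnetic flux) has dimensions [I^-1 L^2 M T^-2].
I (current) has dimensions [I].

Left side: [I]
Right side: [T]

The two sides have different dimensions, so the equation is NOT dimensionally consistent.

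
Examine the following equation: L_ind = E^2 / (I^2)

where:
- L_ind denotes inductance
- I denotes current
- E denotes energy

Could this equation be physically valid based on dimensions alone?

No

L_ind (inductance) has dimensions [I^-2 L^2 M T^-2].
I (current) has dimensions [I].
E (energy) has dimensions [L^2 M T^-2].

Left side: [I^-2 L^2 M T^-2]
Right side: [I^-2 L^4 M^2 T^-4]

The two sides have different dimensions, so the equation is NOT dimensionally consistent.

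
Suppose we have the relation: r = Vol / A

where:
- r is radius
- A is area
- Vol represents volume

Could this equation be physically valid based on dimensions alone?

Yes

r (radius) has dimensions [L].
A (area) has dimensions [L^2].
Vol (volume) has dimensions [L^3].

Left side: [L]
Right side: [L]

Both sides have the same dimensions, so the equation is dimensionally consistent.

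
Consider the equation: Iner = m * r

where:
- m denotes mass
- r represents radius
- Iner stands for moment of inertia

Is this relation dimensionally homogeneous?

No

m (mass) has dimensions [M].
r (radius) has dimensions [L].
Iner (moment of inertia) has dimensions [L^2 M].

Left side: [L^2 M]
Right side: [L M]

The two sides have different dimensions, so the equation is NOT dimensionally consistent.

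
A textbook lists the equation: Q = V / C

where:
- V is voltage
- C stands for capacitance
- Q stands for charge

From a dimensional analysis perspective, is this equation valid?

No

V (voltage) has dimensions [I^-1 L^2 M T^-3].
C (capacitance) has dimensions [I^2 L^-2 M^-1 T^4].
Q (charge) has dimensions [I T].

Left side: [I T]
Right side: [I^-3 L^4 M^2 T^-7]

The two sides have different dimensions, so the equation is NOT dimensionally consistent.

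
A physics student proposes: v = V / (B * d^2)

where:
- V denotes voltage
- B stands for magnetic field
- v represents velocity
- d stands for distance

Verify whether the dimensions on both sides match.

No

V (voltage) has dimensions [I^-1 L^2 M T^-3].
B (magnetic field) has dimensions [I^-1 M T^-2].
v (velocity) has dimensions [L T^-1].
d (distance) has dimensions [L].

Left side: [L T^-1]
Right side: [T^-1]

The two sides have different dimensions, so the equation is NOT dimensionally consistent.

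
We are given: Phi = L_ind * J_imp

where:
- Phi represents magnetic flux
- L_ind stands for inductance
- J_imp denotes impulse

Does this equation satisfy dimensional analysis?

No

Phi (magnetic flux) has dimensions [I^-1 L^2 M T^-2].
L_ind (inductance) has dimensions [I^-2 L^2 M T^-2].
J_imp (impulse) has dimensions [L M T^-1].

Left side: [I^-1 L^2 M T^-2]
Right side: [I^-2 L^3 M^2 T^-3]

The two sides have different dimensions, so the equation is NOT dimensionally consistent.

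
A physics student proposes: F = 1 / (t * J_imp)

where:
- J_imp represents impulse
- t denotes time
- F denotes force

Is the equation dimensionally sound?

No

J_imp (impulse) has dimensions [L M T^-1].
t (time) has dimensions [T].
F (force) has dimensions [L M T^-2].

Left side: [L M T^-2]
Right side: [L^-1 M^-1]

The two sides have different dimensions, so the equation is NOT dimensionally consistent.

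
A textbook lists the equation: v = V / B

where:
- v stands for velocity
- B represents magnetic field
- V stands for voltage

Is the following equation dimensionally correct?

No

v (velocity) has dimensions [L T^-1].
B (magnetic field) has dimensions [I^-1 M T^-2].
V (voltage) has dimensions [I^-1 L^2 M T^-3].

Left side: [L T^-1]
Right side: [L^2 T^-1]

The two sides have different dimensions, so the equation is NOT dimensionally consistent.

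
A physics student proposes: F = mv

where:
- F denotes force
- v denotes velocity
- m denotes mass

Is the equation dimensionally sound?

No

F (force) has dimensions [L M T^-2].
v (velocity) has dimensions [L T^-1].
m (mass) has dimensions [M].

Left side: [L M T^-2]
Right side: [L M T^-1]

The two sides have different dimensions, so the equation is NOT dimensionally consistent.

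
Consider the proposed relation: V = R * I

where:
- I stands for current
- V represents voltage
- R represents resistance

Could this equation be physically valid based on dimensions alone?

Yes

I (current) has dimensions [I].
V (voltage) has dimensions [I^-1 L^2 M T^-3].
R (resistance) has dimensions [I^-2 L^2 M T^-3].

Left side: [I^-1 L^2 M T^-3]
Right side: [I^-1 L^2 M T^-3]

Both sides have the same dimensions, so the equation is dimensionally consistent.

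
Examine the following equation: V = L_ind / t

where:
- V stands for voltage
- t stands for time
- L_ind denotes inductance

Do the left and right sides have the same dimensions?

No

V (voltage) has dimensions [I^-1 L^2 M T^-3].
t (time) has dimensions [T].
L_ind (inductance) has dimensions [I^-2 L^2 M T^-2].

Left side: [I^-1 L^2 M T^-3]
Right side: [I^-2 L^2 M T^-3]

The two sides have different dimensions, so the equation is NOT dimensionally consistent.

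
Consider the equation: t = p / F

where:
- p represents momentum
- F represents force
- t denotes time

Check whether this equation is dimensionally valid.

Yes

p (momentum) has dimensions [L M T^-1].
F (force) has dimensions [L M T^-2].
t (time) has dimensions [T].

Left side: [T]
Right side: [T]

Both sides have the same dimensions, so the equation is dimensionally consistent.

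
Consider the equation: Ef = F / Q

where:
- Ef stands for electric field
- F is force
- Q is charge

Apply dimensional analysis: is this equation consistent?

Yes

Ef (electric field) has dimensions [I^-1 L M T^-3].
F (force) has dimensions [L M T^-2].
Q (charge) has dimensions [I T].

Left side: [I^-1 L M T^-3]
Right side: [I^-1 L M T^-3]

Both sides have the same dimensions, so the equation is dimensionally consistent.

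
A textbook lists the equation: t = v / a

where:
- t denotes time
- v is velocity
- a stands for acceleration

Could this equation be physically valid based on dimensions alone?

Yes

t (time) has dimensions [T].
v (velocity) has dimensions [L T^-1].
a (acceleration) has dimensions [L T^-2].

Left side: [T]
Right side: [T]

Both sides have the same dimensions, so the equation is dimensionally consistent.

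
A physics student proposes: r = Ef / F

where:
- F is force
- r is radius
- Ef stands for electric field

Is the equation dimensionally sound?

No

F (force) has dimensions [L M T^-2].
r (radius) has dimensions [L].
Ef (electric field) has dimensions [I^-1 L M T^-3].

Left side: [L]
Right side: [I^-1 T^-1]

The two sides have different dimensions, so the equation is NOT dimensionally consistent.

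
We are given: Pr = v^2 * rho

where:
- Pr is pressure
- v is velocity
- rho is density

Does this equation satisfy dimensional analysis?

Yes

Pr (pressure) has dimensions [L^-1 M T^-2].
v (velocity) has dimensions [L T^-1].
rho (density) has dimensions [L^-3 M].

Left side: [L^-1 M T^-2]
Right side: [L^-1 M T^-2]

Both sides have the same dimensions, so the equation is dimensionally consistent.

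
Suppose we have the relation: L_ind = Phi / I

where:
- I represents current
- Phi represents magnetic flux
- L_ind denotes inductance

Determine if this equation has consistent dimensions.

Yes

I (current) has dimensions [I].
Phi (magnetic flux) has dimensions [I^-1 L^2 M T^-2].
L_ind (inductance) has dimensions [I^-2 L^2 M T^-2].

Left side: [I^-2 L^2 M T^-2]
Right side: [I^-2 L^2 M T^-2]

Both sides have the same dimensions, so the equation is dimensionally consistent.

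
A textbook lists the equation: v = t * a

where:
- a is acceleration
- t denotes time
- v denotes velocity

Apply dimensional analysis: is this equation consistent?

Yes

a (acceleration) has dimensions [L T^-2].
t (time) has dimensions [T].
v (velocity) has dimensions [L T^-1].

Left side: [L T^-1]
Right side: [L T^-1]

Both sides have the same dimensions, so the equation is dimensionally consistent.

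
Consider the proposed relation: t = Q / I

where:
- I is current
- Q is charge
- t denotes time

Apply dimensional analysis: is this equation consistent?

Yes

I (current) has dimensions [I].
Q (charge) has dimensions [I T].
t (time) has dimensions [T].

Left side: [T]
Right side: [T]

Both sides have the same dimensions, so the equation is dimensionally consistent.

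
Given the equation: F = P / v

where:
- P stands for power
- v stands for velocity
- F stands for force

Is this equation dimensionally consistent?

Yes

P (power) has dimensions [L^2 M T^-3].
v (velocity) has dimensions [L T^-1].
F (force) has dimensions [L M T^-2].

Left side: [L M T^-2]
Right side: [L M T^-2]

Both sides have the same dimensions, so the equation is dimensionally consistent.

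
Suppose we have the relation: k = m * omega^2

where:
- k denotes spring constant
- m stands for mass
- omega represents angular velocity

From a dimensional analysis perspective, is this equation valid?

Yes

k (spring constant) has dimensions [M T^-2].
m (mass) has dimensions [M].
omega (angular velocity) has dimensions [T^-1].

Left side: [M T^-2]
Right side: [M T^-2]

Both sides have the same dimensions, so the equation is dimensionally consistent.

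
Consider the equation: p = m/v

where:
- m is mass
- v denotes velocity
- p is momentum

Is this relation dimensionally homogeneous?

No

m (mass) has dimensions [M].
v (velocity) has dimensions [L T^-1].
p (momentum) has dimensions [L M T^-1].

Left side: [L M T^-1]
Right side: [L^-1 M T]

The two sides have different dimensions, so the equation is NOT dimensionally consistent.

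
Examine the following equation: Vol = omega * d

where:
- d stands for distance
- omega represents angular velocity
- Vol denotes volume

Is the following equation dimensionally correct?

No

d (distance) has dimensions [L].
omega (angular velocity) has dimensions [T^-1].
Vol (volume) has dimensions [L^3].

Left side: [L^3]
Right side: [L T^-1]

The two sides have different dimensions, so the equation is NOT dimensionally consistent.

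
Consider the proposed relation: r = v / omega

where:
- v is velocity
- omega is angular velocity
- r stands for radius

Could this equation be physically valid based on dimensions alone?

Yes

v (velocity) has dimensions [L T^-1].
omega (angular velocity) has dimensions [T^-1].
r (radius) has dimensions [L].

Left side: [L]
Right side: [L]

Both sides have the same dimensions, so the equation is dimensionally consistent.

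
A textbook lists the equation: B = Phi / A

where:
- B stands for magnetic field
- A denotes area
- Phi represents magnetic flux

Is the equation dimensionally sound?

Yes

B (magnetic field) has dimensions [I^-1 M T^-2].
A (area) has dimensions [L^2].
Phi (magnetic flux) has dimensions [I^-1 L^2 M T^-2].

Left side: [I^-1 M T^-2]
Right side: [I^-1 M T^-2]

Both sides have the same dimensions, so the equation is dimensionally consistent.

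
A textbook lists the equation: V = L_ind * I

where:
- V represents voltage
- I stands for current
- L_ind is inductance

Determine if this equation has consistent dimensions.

No

V (voltage) has dimensions [I^-1 L^2 M T^-3].
I (current) has dimensions [I].
L_ind (inductance) has dimensions [I^-2 L^2 M T^-2].

Left side: [I^-1 L^2 M T^-3]
Right side: [I^-1 L^2 M T^-2]

The two sides have different dimensions, so the equation is NOT dimensionally consistent.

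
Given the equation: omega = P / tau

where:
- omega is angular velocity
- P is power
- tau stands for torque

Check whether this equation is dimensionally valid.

Yes

omega (angular velocity) has dimensions [T^-1].
P (power) has dimensions [L^2 M T^-3].
tau (torque) has dimensions [L^2 M T^-2].

Left side: [T^-1]
Right side: [T^-1]

Both sides have the same dimensions, so the equation is dimensionally consistent.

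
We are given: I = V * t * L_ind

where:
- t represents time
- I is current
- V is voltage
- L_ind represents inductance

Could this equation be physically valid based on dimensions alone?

No

t (time) has dimensions [T].
I (current) has dimensions [I].
V (voltage) has dimensions [I^-1 L^2 M T^-3].
L_ind (inductance) has dimensions [I^-2 L^2 M T^-2].

Left side: [I]
Right side: [I^-3 L^4 M^2 T^-4]

The two sides have different dimensions, so the equation is NOT dimensionally consistent.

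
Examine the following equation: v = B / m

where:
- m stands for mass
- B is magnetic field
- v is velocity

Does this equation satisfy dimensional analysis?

No

m (mass) has dimensions [M].
B (magnetic field) has dimensions [I^-1 M T^-2].
v (velocity) has dimensions [L T^-1].

Left side: [L T^-1]
Right side: [I^-1 T^-2]

The two sides have different dimensions, so the equation is NOT dimensionally consistent.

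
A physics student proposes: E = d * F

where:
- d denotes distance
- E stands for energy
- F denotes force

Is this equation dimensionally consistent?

Yes

d (distance) has dimensions [L].
E (energy) has dimensions [L^2 M T^-2].
F (force) has dimensions [L M T^-2].

Left side: [L^2 M T^-2]
Right side: [L^2 M T^-2]

Both sides have the same dimensions, so the equation is dimensionally consistent.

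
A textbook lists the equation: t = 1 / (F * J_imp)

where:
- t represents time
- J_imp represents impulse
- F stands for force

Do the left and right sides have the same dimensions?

No

t (time) has dimensions [T].
J_imp (impulse) has dimensions [L M T^-1].
F (force) has dimensions [L M T^-2].

Left side: [T]
Right side: [L^-2 M^-2 T^3]

The two sides have different dimensions, so the equation is NOT dimensionally consistent.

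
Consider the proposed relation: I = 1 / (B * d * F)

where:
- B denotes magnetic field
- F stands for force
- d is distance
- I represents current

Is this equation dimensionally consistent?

No

B (magnetic field) has dimensions [I^-1 M T^-2].
F (force) has dimensions [L M T^-2].
d (distance) has dimensions [L].
I (current) has dimensions [I].

Left side: [I]
Right side: [I L^-2 M^-2 T^4]

The two sides have different dimensions, so the equation is NOT dimensionally consistent.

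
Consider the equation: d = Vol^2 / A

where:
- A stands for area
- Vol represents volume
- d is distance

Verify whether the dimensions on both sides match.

No

A (area) has dimensions [L^2].
Vol (volume) has dimensions [L^3].
d (distance) has dimensions [L].

Left side: [L]
Right side: [L^4]

The two sides have different dimensions, so the equation is NOT dimensionally consistent.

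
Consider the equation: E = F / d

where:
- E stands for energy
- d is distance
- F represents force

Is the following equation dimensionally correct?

No

E (energy) has dimensions [L^2 M T^-2].
d (distance) has dimensions [L].
F (force) has dimensions [L M T^-2].

Left side: [L^2 M T^-2]
Right side: [M T^-2]

The two sides have different dimensions, so the equation is NOT dimensionally consistent.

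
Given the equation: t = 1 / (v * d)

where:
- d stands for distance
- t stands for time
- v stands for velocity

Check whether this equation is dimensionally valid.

No

d (distance) has dimensions [L].
t (time) has dimensions [T].
v (velocity) has dimensions [L T^-1].

Left side: [T]
Right side: [L^-2 T]

The two sides have different dimensions, so the equation is NOT dimensionally consistent.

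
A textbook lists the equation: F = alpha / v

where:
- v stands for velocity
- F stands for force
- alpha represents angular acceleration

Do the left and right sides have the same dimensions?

No

v (velocity) has dimensions [L T^-1].
F (force) has dimensions [L M T^-2].
alpha (angular acceleration) has dimensions [T^-2].

Left side: [L M T^-2]
Right side: [L^-1 T^-1]

The two sides have different dimensions, so the equation is NOT dimensionally consistent.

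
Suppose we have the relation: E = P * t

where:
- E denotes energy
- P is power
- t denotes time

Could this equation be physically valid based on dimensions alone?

Yes

E (energy) has dimensions [L^2 M T^-2].
P (power) has dimensions [L^2 M T^-3].
t (time) has dimensions [T].

Left side: [L^2 M T^-2]
Right side: [L^2 M T^-2]

Both sides have the same dimensions, so the equation is dimensionally consistent.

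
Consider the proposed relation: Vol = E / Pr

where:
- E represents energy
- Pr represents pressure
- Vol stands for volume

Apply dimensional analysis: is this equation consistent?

Yes

E (energy) has dimensions [L^2 M T^-2].
Pr (pressure) has dimensions [L^-1 M T^-2].
Vol (volume) has dimensions [L^3].

Left side: [L^3]
Right side: [L^3]

Both sides have the same dimensions, so the equation is dimensionally consistent.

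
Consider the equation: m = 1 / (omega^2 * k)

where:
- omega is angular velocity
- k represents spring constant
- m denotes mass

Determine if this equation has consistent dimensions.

No

omega (angular velocity) has dimensions [T^-1].
k (spring constant) has dimensions [M T^-2].
m (mass) has dimensions [M].

Left side: [M]
Right side: [M^-1 T^4]

The two sides have different dimensions, so the equation is NOT dimensionally consistent.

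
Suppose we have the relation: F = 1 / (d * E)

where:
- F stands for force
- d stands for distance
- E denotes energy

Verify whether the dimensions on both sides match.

No

F (force) has dimensions [L M T^-2].
d (distance) has dimensions [L].
E (energy) has dimensions [L^2 M T^-2].

Left side: [L M T^-2]
Right side: [L^-3 M^-1 T^2]

The two sides have different dimensions, so the equation is NOT dimensionally consistent.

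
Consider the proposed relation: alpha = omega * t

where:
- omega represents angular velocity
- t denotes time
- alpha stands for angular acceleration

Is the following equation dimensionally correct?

No

omega (angular velocity) has dimensions [T^-1].
t (time) has dimensions [T].
alpha (angular acceleration) has dimensions [T^-2].

Left side: [T^-2]
Right side: [dimensionless]

The two sides have different dimensions, so the equation is NOT dimensionally consistent.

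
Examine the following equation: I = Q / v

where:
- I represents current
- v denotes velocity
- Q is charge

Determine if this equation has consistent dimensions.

No

I (current) has dimensions [I].
v (velocity) has dimensions [L T^-1].
Q (charge) has dimensions [I T].

Left side: [I]
Right side: [I L^-1 T^2]

The two sides have different dimensions, so the equation is NOT dimensionally consistent.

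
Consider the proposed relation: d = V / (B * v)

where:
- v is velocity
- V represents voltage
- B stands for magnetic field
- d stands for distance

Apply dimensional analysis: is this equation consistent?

Yes

v (velocity) has dimensions [L T^-1].
V (voltage) has dimensions [I^-1 L^2 M T^-3].
B (magnetic field) has dimensions [I^-1 M T^-2].
d (distance) has dimensions [L].

Left side: [L]
Right side: [L]

Both sides have the same dimensions, so the equation is dimensionally consistent.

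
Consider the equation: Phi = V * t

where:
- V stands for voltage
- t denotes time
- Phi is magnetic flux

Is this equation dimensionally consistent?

Yes

V (voltage) has dimensions [I^-1 L^2 M T^-3].
t (time) has dimensions [T].
Phi (magnetic flux) has dimensions [I^-1 L^2 M T^-2].

Left side: [I^-1 L^2 M T^-2]
Right side: [I^-1 L^2 M T^-2]

Both sides have the same dimensions, so the equation is dimensionally consistent.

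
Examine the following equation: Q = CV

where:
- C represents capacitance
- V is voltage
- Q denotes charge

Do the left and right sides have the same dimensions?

Yes

C (capacitance) has dimensions [I^2 L^-2 M^-1 T^4].
V (voltage) has dimensions [I^-1 L^2 M T^-3].
Q (charge) has dimensions [I T].

Left side: [I T]
Right side: [I T]

Both sides have the same dimensions, so the equation is dimensionally consistent.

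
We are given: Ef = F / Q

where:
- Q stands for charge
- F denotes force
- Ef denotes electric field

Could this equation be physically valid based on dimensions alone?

Yes

Q (charge) has dimensions [I T].
F (force) has dimensions [L M T^-2].
Ef (electric field) has dimensions [I^-1 L M T^-3].

Left side: [I^-1 L M T^-3]
Right side: [I^-1 L M T^-3]

Both sides have the same dimensions, so the equation is dimensionally consistent.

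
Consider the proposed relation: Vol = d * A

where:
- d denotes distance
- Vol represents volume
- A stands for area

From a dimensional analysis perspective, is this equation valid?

Yes

d (distance) has dimensions [L].
Vol (volume) has dimensions [L^3].
A (area) has dimensions [L^2].

Left side: [L^3]
Right side: [L^3]

Both sides have the same dimensions, so the equation is dimensionally consistent.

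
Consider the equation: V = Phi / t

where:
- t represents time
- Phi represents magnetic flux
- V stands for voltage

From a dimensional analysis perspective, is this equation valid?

Yes

t (time) has dimensions [T].
Phi (magnetic flux) has dimensions [I^-1 L^2 M T^-2].
V (voltage) has dimensions [I^-1 L^2 M T^-3].

Left side: [I^-1 L^2 M T^-3]
Right side: [I^-1 L^2 M T^-3]

Both sides have the same dimensions, so the equation is dimensionally consistent.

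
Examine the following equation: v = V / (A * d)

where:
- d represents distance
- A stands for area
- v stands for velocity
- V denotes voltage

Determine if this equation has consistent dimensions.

No

d (distance) has dimensions [L].
A (area) has dimensions [L^2].
v (velocity) has dimensions [L T^-1].
V (voltage) has dimensions [I^-1 L^2 M T^-3].

Left side: [L T^-1]
Right side: [I^-1 L^-1 M T^-3]

The two sides have different dimensions, so the equation is NOT dimensionally consistent.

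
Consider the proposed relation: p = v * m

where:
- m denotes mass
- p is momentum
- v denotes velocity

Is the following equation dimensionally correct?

Yes

m (mass) has dimensions [M].
p (momentum) has dimensions [L M T^-1].
v (velocity) has dimensions [L T^-1].

Left side: [L M T^-1]
Right side: [L M T^-1]

Both sides have the same dimensions, so the equation is dimensionally consistent.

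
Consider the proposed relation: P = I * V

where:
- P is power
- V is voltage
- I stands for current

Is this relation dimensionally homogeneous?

Yes

P (power) has dimensions [L^2 M T^-3].
V (voltage) has dimensions [I^-1 L^2 M T^-3].
I (current) has dimensions [I].

Left side: [L^2 M T^-3]
Right side: [L^2 M T^-3]

Both sides have the same dimensions, so the equation is dimensionally consistent.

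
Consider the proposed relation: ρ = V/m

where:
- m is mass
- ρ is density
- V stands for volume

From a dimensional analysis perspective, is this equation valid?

No

m (mass) has dimensions [M].
ρ (density) has dimensions [L^-3 M].
V (volume) has dimensions [L^3].

Left side: [L^-3 M]
Right side: [L^3 M^-1]

The two sides have different dimensions, so the equation is NOT dimensionally consistent.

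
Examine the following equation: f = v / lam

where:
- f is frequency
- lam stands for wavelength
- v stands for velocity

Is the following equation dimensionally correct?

Yes

f (frequency) has dimensions [T^-1].
lam (wavelength) has dimensions [L].
v (velocity) has dimensions [L T^-1].

Left side: [T^-1]
Right side: [T^-1]

Both sides have the same dimensions, so the equation is dimensionally consistent.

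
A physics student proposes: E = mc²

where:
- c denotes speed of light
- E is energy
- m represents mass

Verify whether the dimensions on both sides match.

Yes

c (speed of light) has dimensions [L T^-1].
E (energy) has dimensions [L^2 M T^-2].
m (mass) has dimensions [M].

Left side: [L^2 M T^-2]
Right side: [L^2 M T^-2]

Both sides have the same dimensions, so the equation is dimensionally consistent.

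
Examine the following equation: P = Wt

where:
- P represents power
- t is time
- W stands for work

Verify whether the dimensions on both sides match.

No

P (power) has dimensions [L^2 M T^-3].
t (time) has dimensions [T].
W (work) has dimensions [L^2 M T^-2].

Left side: [L^2 M T^-3]
Right side: [L^2 M T^-1]

The two sides have different dimensions, so the equation is NOT dimensionally consistent.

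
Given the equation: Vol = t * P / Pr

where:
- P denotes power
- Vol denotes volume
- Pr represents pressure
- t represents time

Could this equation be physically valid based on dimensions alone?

Yes

P (power) has dimensions [L^2 M T^-3].
Vol (volume) has dimensions [L^3].
Pr (pressure) has dimensions [L^-1 M T^-2].
t (time) has dimensions [T].

Left side: [L^3]
Right side: [L^3]

Both sides have the same dimensions, so the equation is dimensionally consistent.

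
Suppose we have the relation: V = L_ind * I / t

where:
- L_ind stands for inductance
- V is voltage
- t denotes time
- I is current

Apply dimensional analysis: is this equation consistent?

Yes

L_ind (inductance) has dimensions [I^-2 L^2 M T^-2].
V (voltage) has dimensions [I^-1 L^2 M T^-3].
t (time) has dimensions [T].
I (current) has dimensions [I].

Left side: [I^-1 L^2 M T^-3]
Right side: [I^-1 L^2 M T^-3]

Both sides have the same dimensions, so the equation is dimensionally consistent.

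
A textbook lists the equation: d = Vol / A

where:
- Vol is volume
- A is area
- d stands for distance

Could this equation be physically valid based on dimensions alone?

Yes

Vol (volume) has dimensions [L^3].
A (area) has dimensions [L^2].
d (distance) has dimensions [L].

Left side: [L]
Right side: [L]

Both sides have the same dimensions, so the equation is dimensionally consistent.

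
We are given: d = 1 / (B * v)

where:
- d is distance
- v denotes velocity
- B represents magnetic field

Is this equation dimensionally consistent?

No

d (distance) has dimensions [L].
v (velocity) has dimensions [L T^-1].
B (magnetic field) has dimensions [I^-1 M T^-2].

Left side: [L]
Right side: [I L^-1 M^-1 T^3]

The two sides have different dimensions, so the equation is NOT dimensionally consistent.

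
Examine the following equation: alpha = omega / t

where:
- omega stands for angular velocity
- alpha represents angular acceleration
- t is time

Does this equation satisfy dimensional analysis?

Yes

omega (angular velocity) has dimensions [T^-1].
alpha (angular acceleration) has dimensions [T^-2].
t (time) has dimensions [T].

Left side: [T^-2]
Right side: [T^-2]

Both sides have the same dimensions, so the equation is dimensionally consistent.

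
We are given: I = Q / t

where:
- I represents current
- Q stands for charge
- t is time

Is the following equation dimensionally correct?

Yes

I (current) has dimensions [I].
Q (charge) has dimensions [I T].
t (time) has dimensions [T].

Left side: [I]
Right side: [I]

Both sides have the same dimensions, so the equation is dimensionally consistent.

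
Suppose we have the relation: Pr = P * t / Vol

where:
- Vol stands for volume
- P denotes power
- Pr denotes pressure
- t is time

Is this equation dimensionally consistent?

Yes

Vol (volume) has dimensions [L^3].
P (power) has dimensions [L^2 M T^-3].
Pr (pressure) has dimensions [L^-1 M T^-2].
t (time) has dimensions [T].

Left side: [L^-1 M T^-2]
Right side: [L^-1 M T^-2]

Both sides have the same dimensions, so the equation is dimensionally consistent.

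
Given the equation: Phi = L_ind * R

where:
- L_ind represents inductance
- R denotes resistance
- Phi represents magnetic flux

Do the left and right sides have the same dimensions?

No

L_ind (inductance) has dimensions [I^-2 L^2 M T^-2].
R (resistance) has dimensions [I^-2 L^2 M T^-3].
Phi (magnetic flux) has dimensions [I^-1 L^2 M T^-2].

Left side: [I^-1 L^2 M T^-2]
Right side: [I^-4 L^4 M^2 T^-5]

The two sides have different dimensions, so the equation is NOT dimensionally consistent.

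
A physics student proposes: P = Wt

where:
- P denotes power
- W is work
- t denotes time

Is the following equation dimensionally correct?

No

P (power) has dimensions [L^2 M T^-3].
W (work) has dimensions [L^2 M T^-2].
t (time) has dimensions [T].

Left side: [L^2 M T^-3]
Right side: [L^2 M T^-1]

The two sides have different dimensions, so the equation is NOT dimensionally consistent.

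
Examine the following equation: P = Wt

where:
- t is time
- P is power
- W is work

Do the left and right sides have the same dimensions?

No

t (time) has dimensions [T].
P (power) has dimensions [L^2 M T^-3].
W (work) has dimensions [L^2 M T^-2].

Left side: [L^2 M T^-3]
Right side: [L^2 M T^-1]

The two sides have different dimensions, so the equation is NOT dimensionally consistent.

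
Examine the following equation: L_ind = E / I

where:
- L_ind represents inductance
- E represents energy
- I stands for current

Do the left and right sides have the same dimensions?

No

L_ind (inductance) has dimensions [I^-2 L^2 M T^-2].
E (energy) has dimensions [L^2 M T^-2].
I (current) has dimensions [I].

Left side: [I^-2 L^2 M T^-2]
Right side: [I^-1 L^2 M T^-2]

The two sides have different dimensions, so the equation is NOT dimensionally consistent.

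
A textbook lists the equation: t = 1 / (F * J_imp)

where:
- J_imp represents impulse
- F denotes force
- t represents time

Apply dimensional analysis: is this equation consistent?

No

J_imp (impulse) has dimensions [L M T^-1].
F (force) has dimensions [L M T^-2].
t (time) has dimensions [T].

Left side: [T]
Right side: [L^-2 M^-2 T^3]

The two sides have different dimensions, so the equation is NOT dimensionally consistent.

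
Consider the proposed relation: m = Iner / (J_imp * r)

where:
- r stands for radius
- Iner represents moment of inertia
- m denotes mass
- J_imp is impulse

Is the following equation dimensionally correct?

No

r (radius) has dimensions [L].
Iner (moment of inertia) has dimensions [L^2 M].
m (mass) has dimensions [M].
J_imp (impulse) has dimensions [L M T^-1].

Left side: [M]
Right side: [T]

The two sides have different dimensions, so the equation is NOT dimensionally consistent.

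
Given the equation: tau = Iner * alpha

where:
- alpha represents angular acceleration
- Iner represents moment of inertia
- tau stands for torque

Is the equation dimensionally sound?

Yes

alpha (angular acceleration) has dimensions [T^-2].
Iner (moment of inertia) has dimensions [L^2 M].
tau (torque) has dimensions [L^2 M T^-2].

Left side: [L^2 M T^-2]
Right side: [L^2 M T^-2]

Both sides have the same dimensions, so the equation is dimensionally consistent.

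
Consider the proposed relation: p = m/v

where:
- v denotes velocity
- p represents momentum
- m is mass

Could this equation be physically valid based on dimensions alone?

No

v (velocity) has dimensions [L T^-1].
p (momentum) has dimensions [L M T^-1].
m (mass) has dimensions [M].

Left side: [L M T^-1]
Right side: [L^-1 M T]

The two sides have different dimensions, so the equation is NOT dimensionally consistent.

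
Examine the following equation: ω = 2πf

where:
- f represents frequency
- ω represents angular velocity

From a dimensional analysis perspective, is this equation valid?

Yes

f (frequency) has dimensions [T^-1].
ω (angular velocity) has dimensions [T^-1].

Left side: [T^-1]
Right side: [T^-1]

Both sides have the same dimensions, so the equation is dimensionally consistent.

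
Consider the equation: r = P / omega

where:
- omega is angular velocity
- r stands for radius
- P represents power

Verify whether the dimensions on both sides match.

No

omega (angular velocity) has dimensions [T^-1].
r (radius) has dimensions [L].
P (power) has dimensions [L^2 M T^-3].

Left side: [L]
Right side: [L^2 M T^-2]

The two sides have different dimensions, so the equation is NOT dimensionally consistent.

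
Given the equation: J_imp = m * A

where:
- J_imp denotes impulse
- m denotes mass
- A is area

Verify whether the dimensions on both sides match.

No

J_imp (impulse) has dimensions [L M T^-1].
m (mass) has dimensions [M].
A (area) has dimensions [L^2].

Left side: [L M T^-1]
Right side: [L^2 M]

The two sides have different dimensions, so the equation is NOT dimensionally consistent.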